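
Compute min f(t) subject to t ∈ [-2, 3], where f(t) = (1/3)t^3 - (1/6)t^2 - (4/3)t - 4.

The derivative is t^2 - (1/3)t - 4/3, which vanishes at t = -1 and t = 4/3.
Compare values at every candidate in [-2, 3]: f(-2) = -14/3, f(-1) = -19/6, f(4/3) = -428/81, f(3) = -1/2.
So the minimum is f(4/3) = -428/81.

-428/81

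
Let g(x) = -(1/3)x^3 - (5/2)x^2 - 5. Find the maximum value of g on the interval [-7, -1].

-43/6

Differentiating, g'(x) = -x^2 - 5x; whose only zero in [-7, -1] is x = -5.
Compare values at every candidate in [-7, -1]: g(-7) = -79/6; g(-5) = -155/6; g(-1) = -43/6.
Hence the absolute maximum is -43/6 at x = -1.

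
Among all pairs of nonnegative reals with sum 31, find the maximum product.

961/4

With x + y = 31, the product is P(x) = x(31 − x).
P'(x) = 31 − 2x = 0 gives x = 31/2; P'' = −2 < 0, so this is the maximum.
P = 31/2·31/2 = 961/4.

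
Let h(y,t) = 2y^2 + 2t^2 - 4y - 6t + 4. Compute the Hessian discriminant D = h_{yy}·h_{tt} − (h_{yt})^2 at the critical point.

∂h/∂y = 4y - 4 = 0 and ∂h/∂t = 4t - 6 = 0, so (y, t) = (1, 3/2).
The Hessian has h_{yy} = 4, h_{tt} = 4, h_{yt} = 0, giving D = 16 > 0 with h_{yy} > 0, so the point is a local minimum.
D = (4)·(4) − (0)^2 = 16.

16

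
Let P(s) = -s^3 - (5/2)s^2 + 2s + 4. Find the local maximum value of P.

P'(s) = -3s^2 - 5s + 2. Setting P'(s) = 0 gives s ∈ {-2, 1/3}.
Since P''(s) = -6s - 5, we get P''(-2) = 7 > 0 ⇒ local minimum; P''(1/3) = -7 < 0 ⇒ local maximum.
So the local maximum value is P(1/3) = 235/54.

235/54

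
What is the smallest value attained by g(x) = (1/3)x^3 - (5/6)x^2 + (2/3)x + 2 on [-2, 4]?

The derivative is x^2 - (5/3)x + 2/3, which vanishes at x = 2/3 and x = 1.
Candidates: g(-2) = -16/3; g(2/3) = 176/81; g(1) = 13/6; g(4) = 38/3.
So the minimum is g(-2) = -16/3.

-16/3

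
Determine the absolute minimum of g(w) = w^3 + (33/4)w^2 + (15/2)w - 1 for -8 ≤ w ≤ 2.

Differentiating, g'(w) = 3w^2 + (33/2)w + 15/2; which vanishes at w = -5 and w = -1/2.
Compare values at every candidate in [-8, 2]: g(-8) = -45, g(-5) = 171/4, g(-1/2) = -45/16, g(2) = 55.
The minimum over the interval is -45, attained at w = -8.

-45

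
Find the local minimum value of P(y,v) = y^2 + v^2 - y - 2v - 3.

∂P/∂y = 2y - 1 = 0 and ∂P/∂v = 2v - 2 = 0, so (y, v) = (1/2, 1).
The Hessian has P_{yy} = 2, P_{vv} = 2, P_{yv} = 0, giving D = 4 > 0 with P_{yy} > 0, so the point is a local minimum.
P(1/2, 1) = -17/4.

-17/4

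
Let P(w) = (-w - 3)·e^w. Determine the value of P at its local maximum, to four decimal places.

0.0183

P'(w) = (-1)·e^w + (-w - 3)·1·e^w = (-w - 4)·e^w. Since e^w > 0, the only critical point is w = -4.
P''(-4) has the same sign as -1 < 0, so this is a local maximum.
P(-4) = (1)·e^(-4) ≈ 0.0183.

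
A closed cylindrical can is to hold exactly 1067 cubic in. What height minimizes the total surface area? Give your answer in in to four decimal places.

11.0754

With radius r and height h, πr²h = 1067 so h = 1067/(πr²), and S(r) = 2πr² + 2πrh = 2πr² + 2·1067/r.
S'(r) = 4πr − 2·1067/r² = 0 ⇒ r³ = 1067/(2π), so r ≈ 5.5377 and h = 2r ≈ 11.0754.
S''(r) = 4π + 4·1067/r³ > 0, so this is the minimum; S ≈ 578.0395.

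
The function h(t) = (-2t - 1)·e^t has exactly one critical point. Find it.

h'(t) = (-2)·e^t + (-2t - 1)·1·e^t = (-2t - 3)·e^t. Since e^t > 0, the only critical point is t = -3/2.
h''(-3/2) has the same sign as -2 < 0, so this is a local maximum.
h(-3/2) = (2)·e^(-3/2) ≈ 0.4463.

-3/2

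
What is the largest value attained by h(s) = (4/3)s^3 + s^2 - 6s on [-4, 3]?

Differentiating, h'(s) = 4s^2 + 2s - 6; which vanishes at s = -3/2 and s = 1.
Evaluating at the critical points and endpoints: h(-4) = -136/3; h(-3/2) = 27/4; h(1) = -11/3; h(3) = 27.
The maximum over the interval is 27, attained at s = 3.

27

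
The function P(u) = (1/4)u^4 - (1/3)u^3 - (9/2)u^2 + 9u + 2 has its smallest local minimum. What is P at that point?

-145/4

P'(u) = u^3 - u^2 - 9u + 9 = 0 at u = -3, 1, 3.
P''(u) = 3u^2 - 2u - 9. P''(-3) = 24 > 0 ⇒ local minimum; P''(1) = -8 < 0 ⇒ local maximum; P''(3) = 12 > 0 ⇒ local minimum.
Thus P has its smallest local minimum at u = -3, with value -145/4.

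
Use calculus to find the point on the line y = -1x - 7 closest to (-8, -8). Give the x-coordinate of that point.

Minimize D(x)^2 = (x + 8)^2 + (-x + 1)^2.
d/dx[D^2] = 2(x + 8) + 2·(-1)·(-x + 1) = 0 ⇒ x = -7/2.
Then y = -7/2 and the distance is √(81/2) ≈ 6.3640.

-7/2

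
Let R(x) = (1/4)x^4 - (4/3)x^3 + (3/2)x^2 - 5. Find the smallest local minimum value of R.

Critical points: R'(x) = x^3 - 4x^2 + 3x vanishes at x = 0, 1, 3.
Since R''(x) = 3x^2 - 8x + 3, we get R''(0) = 3 > 0 ⇒ local minimum; R''(1) = -2 < 0 ⇒ local maximum; R''(3) = 6 > 0 ⇒ local minimum.
So the smallest local minimum value is R(3) = -29/4.

-29/4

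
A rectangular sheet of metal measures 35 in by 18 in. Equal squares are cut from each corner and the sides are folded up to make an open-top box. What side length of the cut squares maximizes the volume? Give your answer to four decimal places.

With cut size x, the volume is V(x) = x(35 − 2x)(18 − 2x) for 0 < x < 9.
V'(x) = 12x^2 − 212x + 630. Setting V'(x) = 0 gives x ≈ 3.7808 (the root in (0, 9)).
V''(x) = 24x − 212 is negative there, so this is the maximum; V ≈ 1082.8702.

3.7808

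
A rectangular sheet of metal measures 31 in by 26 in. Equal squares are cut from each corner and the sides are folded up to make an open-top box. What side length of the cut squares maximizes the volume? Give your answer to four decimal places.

4.6955

With cut size x, the volume is V(x) = x(31 − 2x)(26 − 2x) for 0 < x < 13.
V'(x) = 12x^2 − 228x + 806. Setting V'(x) = 0 gives x ≈ 4.6955 (the root in (0, 13)).
V''(x) = 24x − 228 is negative there, so this is the maximum; V ≈ 1685.2332.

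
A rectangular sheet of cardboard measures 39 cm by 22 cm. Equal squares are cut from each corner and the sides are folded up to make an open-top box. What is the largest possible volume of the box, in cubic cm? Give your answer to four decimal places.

With cut size x, the volume is V(x) = x(39 − 2x)(22 − 2x) for 0 < x < 11.
V'(x) = 12x^2 − 244x + 858. Setting V'(x) = 0 gives x ≈ 4.5221 (the root in (0, 11)).
V''(x) = 24x − 244 is negative there, so this is the maximum; V ≈ 1755.0331.

1755.0331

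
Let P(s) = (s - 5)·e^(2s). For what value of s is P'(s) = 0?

P'(s) = 1·e^(2s) + (s - 5)·2·e^(2s) = (2s - 9)·e^(2s). Since e^(2s) > 0, the only critical point is s = 9/2.
P''(9/2) has the same sign as 2 > 0, so this is a local minimum.
P(9/2) = (-1/2)·e^(9) ≈ -4051.5420.

9/2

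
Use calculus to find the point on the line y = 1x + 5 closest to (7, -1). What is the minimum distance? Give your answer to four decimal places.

9.1924

Minimize D(x)^2 = (x - 7)^2 + (x + 6)^2.
d/dx[D^2] = 2(x - 7) + 2·1·(x + 6) = 0 ⇒ x = 1/2.
Then y = 11/2 and the distance is √(169/2) ≈ 9.1924.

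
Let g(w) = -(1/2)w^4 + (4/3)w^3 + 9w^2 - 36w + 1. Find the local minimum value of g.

Critical points: g'(w) = -2w^3 + 4w^2 + 18w - 36 vanishes at w = -3, 2, 3.
Second-derivative test with g''(w) = -6w^2 + 8w + 18: g''(-3) = -60 < 0 ⇒ local maximum; g''(2) = 10 > 0 ⇒ local minimum; g''(3) = -12 < 0 ⇒ local maximum.
The local minimum is g(2) = -97/3.

-97/3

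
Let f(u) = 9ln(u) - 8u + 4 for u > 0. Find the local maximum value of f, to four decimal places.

-3.9400

f'(u) = 9/u − 8 = 0 gives u = 9/8.
f''(u) = -9/u², which is negative for u > 0, so this is a local maximum.
f(9/8) = 9·ln(9/8) - 9 + 4 ≈ -3.9400.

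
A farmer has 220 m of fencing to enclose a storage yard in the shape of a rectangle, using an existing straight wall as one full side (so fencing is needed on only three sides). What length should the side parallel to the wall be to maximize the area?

Let the sides perpendicular to the wall have length x and the parallel side y, so 2x + y = 220 and the area is A = xy = x(220 − 2x).
A'(x) = 220 − 4x = 0 gives x = 55, and A''(x) = −4 < 0 confirms a maximum.
Then y = 220 − 2·55 = 110 and A = 6050.

110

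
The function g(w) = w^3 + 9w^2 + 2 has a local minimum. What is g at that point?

2

g'(w) = 3w^2 + 18w. Setting g'(w) = 0 gives w ∈ {-6, 0}.
Since g''(w) = 6w + 18, we get g''(-6) = -18 < 0 ⇒ local maximum; g''(0) = 18 > 0 ⇒ local minimum.
The local minimum is g(0) = 2.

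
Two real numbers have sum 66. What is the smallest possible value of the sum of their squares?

2178

With a + b = 66, a^2 + b^2 = a^2 + (66 − a)^2.
The derivative 2a − 2(66 − a) = 4a − 132 vanishes at a = 33; second derivative 4 > 0, a minimum.
The minimum is 2·(33)^2 = 2178.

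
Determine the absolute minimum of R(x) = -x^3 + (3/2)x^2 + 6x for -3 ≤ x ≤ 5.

-115/2

The derivative is -3x^2 + 3x + 6, which vanishes at x = -1 and x = 2.
Compare values at every candidate in [-3, 5]: R(-3) = 45/2,  R(-1) = -7/2,  R(2) = 10,  R(5) = -115/2.
So the minimum is R(5) = -115/2.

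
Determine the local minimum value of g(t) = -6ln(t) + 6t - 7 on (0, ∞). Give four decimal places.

g'(t) = -6/t + 6 = 0 gives t = 1.
g''(t) = 6/t², which is positive for t > 0, so this is a local minimum.
g(1) = -6·ln(1) + 6 - 7 ≈ -1.0000.

-1.0000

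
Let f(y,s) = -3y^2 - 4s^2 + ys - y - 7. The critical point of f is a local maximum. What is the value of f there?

∂f/∂y = -6y + s - 1 = 0 and ∂f/∂s = y - 8s = 0, so (y, s) = (-8/47, -1/47).
The Hessian has f_{yy} = -6, f_{ss} = -8, f_{ys} = 1, giving D = 47 > 0 with f_{yy} < 0, so the point is a local maximum.
f(-8/47, -1/47) = -325/47.

-325/47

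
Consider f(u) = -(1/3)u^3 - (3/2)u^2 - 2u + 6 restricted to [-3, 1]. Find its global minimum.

The derivative is -u^2 - 3u - 2, which vanishes at u = -2 and u = -1.
Compare values at every candidate in [-3, 1]: f(-3) = 15/2,  f(-2) = 20/3,  f(-1) = 41/6,  f(1) = 13/6.
The minimum over the interval is 13/6, attained at u = 1.

13/6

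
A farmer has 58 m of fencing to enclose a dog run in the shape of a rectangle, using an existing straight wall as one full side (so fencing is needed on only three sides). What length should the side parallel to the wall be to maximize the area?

Let the sides perpendicular to the wall have length x and the parallel side y, so 2x + y = 58 and the area is A = xy = x(58 − 2x).
A'(x) = 58 − 4x = 0 gives x = 29/2, and A''(x) = −4 < 0 confirms a maximum.
Then y = 58 − 2·29/2 = 29 and A = 841/2.

29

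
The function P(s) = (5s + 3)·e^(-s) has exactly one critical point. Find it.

Differentiating with the product rule gives P'(s) = (-5s + 2)·e^(-s). Since e^(-s) > 0, the only critical point is s = 2/5.
P''(2/5) has the same sign as -5 < 0, so this is a local maximum.
P(2/5) = (5)·e^(-2/5) ≈ 3.3516.

2/5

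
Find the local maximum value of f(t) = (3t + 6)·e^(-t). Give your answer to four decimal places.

8.1548

f'(t) = 3·e^(-t) + (3t + 6)·(-1)·e^(-t) = (-3t - 3)·e^(-t). Since e^(-t) > 0, the only critical point is t = -1.
f''(-1) has the same sign as -3 < 0, so this is a local maximum.
f(-1) = (3)·e^(1) ≈ 8.1548.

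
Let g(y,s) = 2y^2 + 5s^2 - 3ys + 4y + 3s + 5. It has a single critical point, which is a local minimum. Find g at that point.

∂g/∂y = 4y - 3s + 4 = 0 and ∂g/∂s = -3y + 10s + 3 = 0, so (y, s) = (-49/31, -24/31).
The Hessian has g_{yy} = 4, g_{ss} = 10, g_{ys} = -3, giving D = 31 > 0 with g_{yy} > 0, so the point is a local minimum.
g(-49/31, -24/31) = 21/31.

21/31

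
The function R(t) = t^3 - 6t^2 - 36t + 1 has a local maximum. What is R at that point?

41

R'(t) = 3t^2 - 12t - 36 = 0 at t = -2, 6.
Since R''(t) = 6t - 12, we get R''(-2) = -24 < 0 ⇒ local maximum; R''(6) = 24 > 0 ⇒ local minimum.
Thus R has its local maximum at t = -2, with value 41.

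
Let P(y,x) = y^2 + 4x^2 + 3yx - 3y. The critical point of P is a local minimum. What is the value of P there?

-36/7

∂P/∂y = 2y + 3x - 3 = 0 and ∂P/∂x = 3y + 8x = 0, so (y, x) = (24/7, -9/7).
The Hessian has P_{yy} = 2, P_{xx} = 8, P_{yx} = 3, giving D = 7 > 0 with P_{yy} > 0, so the point is a local minimum.
P(24/7, -9/7) = -36/7.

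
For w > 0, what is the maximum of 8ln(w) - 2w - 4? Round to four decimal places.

-0.9096

f'(w) = 8/w − 2 = 0 gives w = 4.
f''(w) = -8/w², which is negative for w > 0, so this is a local maximum.
f(4) = 8·ln(4) - 8 - 4 ≈ -0.9096.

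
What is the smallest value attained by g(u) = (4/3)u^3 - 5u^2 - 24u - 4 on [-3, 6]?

-284/3

Differentiating, g'(u) = 4u^2 - 10u - 24; which vanishes at u = -3/2 and u = 4.
Candidates: g(-3) = -13, g(-3/2) = 65/4, g(4) = -284/3, g(6) = -40.
The minimum over the interval is -284/3, attained at u = 4.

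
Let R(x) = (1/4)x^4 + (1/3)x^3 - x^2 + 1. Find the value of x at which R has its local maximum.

Critical points: R'(x) = x^3 + x^2 - 2x vanishes at x = -2, 0, 1.
R''(x) = 3x^2 + 2x - 2. R''(-2) = 6 > 0 ⇒ local minimum; R''(0) = -2 < 0 ⇒ local maximum; R''(1) = 3 > 0 ⇒ local minimum.
Thus R has its local maximum at x = 0, with value 1.

0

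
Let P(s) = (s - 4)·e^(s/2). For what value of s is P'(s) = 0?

2

By the product rule, P'(s) = ((1/2)s - 1)·e^(s/2). Since e^(s/2) > 0, the only critical point is s = 2.
P''(2) has the same sign as 1/2 > 0, so this is a local minimum.
P(2) = (-2)·e^(1) ≈ -5.4366.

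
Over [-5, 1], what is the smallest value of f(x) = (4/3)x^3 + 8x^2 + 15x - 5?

The derivative is 4x^2 + 16x + 15, which vanishes at x = -5/2 and x = -3/2.
Evaluating at the critical points and endpoints: f(-5) = -140/3,  f(-5/2) = -40/3,  f(-3/2) = -14,  f(1) = 58/3.
Hence the absolute minimum is -140/3 at x = -5.

-140/3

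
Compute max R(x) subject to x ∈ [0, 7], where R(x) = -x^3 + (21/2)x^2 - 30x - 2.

-2

Differentiating, R'(x) = -3x^2 + 21x - 30; which vanishes at x = 2 and x = 5.
Candidates: R(0) = -2,  R(2) = -28,  R(5) = -29/2,  R(7) = -81/2.
So the maximum is R(0) = -2.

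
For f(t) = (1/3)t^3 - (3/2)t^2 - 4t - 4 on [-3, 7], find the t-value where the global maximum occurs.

7

f'(t) = t^2 - 3t - 4, which vanishes at t = -1 and t = 4.
Evaluating at the critical points and endpoints: f(-3) = -29/2, f(-1) = -11/6, f(4) = -68/3, f(7) = 53/6.
The maximum over the interval is 53/6, attained at t = 7.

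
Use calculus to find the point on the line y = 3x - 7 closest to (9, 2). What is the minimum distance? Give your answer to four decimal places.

Minimize D(x)^2 = (x - 9)^2 + (3x - 9)^2.
d/dx[D^2] = 2(x - 9) + 2·3·(3x - 9) = 0 ⇒ x = 18/5.
Then y = 19/5 and the distance is √(162/5) ≈ 5.6921.

5.6921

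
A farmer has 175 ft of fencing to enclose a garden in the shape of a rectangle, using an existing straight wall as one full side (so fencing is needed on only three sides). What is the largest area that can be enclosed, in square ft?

30625/8

Let the sides perpendicular to the wall have length x and the parallel side y, so 2x + y = 175 and the area is A = xy = x(175 − 2x).
A'(x) = 175 − 4x = 0 gives x = 175/4, and A''(x) = −4 < 0 confirms a maximum.
Then y = 175 − 2·175/4 = 175/2 and A = 30625/8.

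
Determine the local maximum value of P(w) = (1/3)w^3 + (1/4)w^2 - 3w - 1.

Critical points: P'(w) = w^2 + (1/2)w - 3 vanishes at w = -2, 3/2.
Second-derivative test with P''(w) = 2w + 1/2: P''(-2) = -7/2 < 0 ⇒ local maximum; P''(3/2) = 7/2 > 0 ⇒ local minimum.
Thus P has its local maximum at w = -2, with value 10/3.

10/3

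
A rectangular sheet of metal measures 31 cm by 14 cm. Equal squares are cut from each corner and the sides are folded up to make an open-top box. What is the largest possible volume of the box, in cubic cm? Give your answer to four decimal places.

600.0185

With cut size x, the volume is V(x) = x(31 − 2x)(14 − 2x) for 0 < x < 7.
V'(x) = 12x^2 − 180x + 434. Setting V'(x) = 0 gives x ≈ 3.0186 (the root in (0, 7)).
V''(x) = 24x − 180 is negative there, so this is the maximum; V ≈ 600.0185.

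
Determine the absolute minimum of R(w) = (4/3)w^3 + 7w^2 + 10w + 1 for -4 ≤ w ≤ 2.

Differentiating, R'(w) = 4w^2 + 14w + 10; which vanishes at w = -5/2 and w = -1.
Evaluating at the critical points and endpoints: R(-4) = -37/3, R(-5/2) = -13/12, R(-1) = -10/3, R(2) = 179/3.
The minimum over the interval is -37/3, attained at w = -4.

-37/3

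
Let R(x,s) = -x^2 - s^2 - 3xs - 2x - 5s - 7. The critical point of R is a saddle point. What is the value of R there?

∂R/∂x = -2x - 3s - 2 = 0 and ∂R/∂s = -3x - 2s - 5 = 0, so (x, s) = (-11/5, 4/5).
The Hessian has R_{xx} = -2, R_{ss} = -2, R_{xs} = -3, giving D = -5 < 0, so the point is a saddle point.
R(-11/5, 4/5) = -34/5.

-34/5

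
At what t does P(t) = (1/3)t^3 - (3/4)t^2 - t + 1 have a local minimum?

2

Critical points: P'(t) = t^2 - (3/2)t - 1 vanishes at t = -1/2, 2.
Second-derivative test with P''(t) = 2t - 3/2: P''(-1/2) = -5/2 < 0 ⇒ local maximum; P''(2) = 5/2 > 0 ⇒ local minimum.
The local minimum is P(2) = -4/3.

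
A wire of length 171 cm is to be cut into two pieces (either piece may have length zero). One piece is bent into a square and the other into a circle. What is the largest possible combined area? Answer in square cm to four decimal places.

Let x be the length used for the square. Square side x/4; circle radius (171−x)/(2π).
A(x) = (x/4)² + π·((171−x)/(2π))² = x²/16 + (171−x)²/(4π) for 0 ≤ x ≤ 171. A'(x) = x/8 − (171−x)/(2π) = 0 gives x = 4·171/(π+4) ≈ 95.7770.
A'' > 0, so the interior critical point is a minimum; the maximum is at an endpoint. A(0) = 2326.9248 and A(171) = 1827.5625, so the largest area is 2326.9248.

2326.9248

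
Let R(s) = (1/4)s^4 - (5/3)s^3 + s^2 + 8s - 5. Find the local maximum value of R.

Critical points: R'(s) = s^3 - 5s^2 + 2s + 8 vanishes at s = -1, 2, 4.
R''(s) = 3s^2 - 10s + 2. R''(-1) = 15 > 0 ⇒ local minimum; R''(2) = -6 < 0 ⇒ local maximum; R''(4) = 10 > 0 ⇒ local minimum.
Thus R has its local maximum at s = 2, with value 17/3.

17/3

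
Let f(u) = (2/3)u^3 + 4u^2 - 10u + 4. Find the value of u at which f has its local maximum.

f'(u) = 2u^2 + 8u - 10. Setting f'(u) = 0 gives u ∈ {-5, 1}.
Second-derivative test with f''(u) = 4u + 8: f''(-5) = -12 < 0 ⇒ local maximum; f''(1) = 12 > 0 ⇒ local minimum.
Thus f has its local maximum at u = -5, with value 212/3.

-5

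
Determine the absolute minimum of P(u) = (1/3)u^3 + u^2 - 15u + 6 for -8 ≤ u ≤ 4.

The derivative is u^2 + 2u - 15, which vanishes at u = -5 and u = 3.
Compare values at every candidate in [-8, 4]: P(-8) = 58/3; P(-5) = 193/3; P(3) = -21; P(4) = -50/3.
So the minimum is P(3) = -21.

-21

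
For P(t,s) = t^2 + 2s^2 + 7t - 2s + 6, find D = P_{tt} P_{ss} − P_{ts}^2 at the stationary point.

8

∂P/∂t = 2t + 7 = 0 and ∂P/∂s = 4s - 2 = 0, so (t, s) = (-7/2, 1/2).
The Hessian has P_{tt} = 2, P_{ss} = 4, P_{ts} = 0, giving D = 8 > 0 with P_{tt} > 0, so the point is a local minimum.
D = (2)·(4) − (0)^2 = 8.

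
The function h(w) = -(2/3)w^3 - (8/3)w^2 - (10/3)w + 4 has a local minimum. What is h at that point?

Critical points: h'(w) = -2w^2 - (16/3)w - 10/3 vanishes at w = -5/3, -1.
h''(w) = -4w - 16/3. h''(-5/3) = 4/3 > 0 ⇒ local minimum; h''(-1) = -4/3 < 0 ⇒ local maximum.
So the local minimum value is h(-5/3) = 424/81.

424/81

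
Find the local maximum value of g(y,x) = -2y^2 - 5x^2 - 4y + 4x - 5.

-11/5

∂g/∂y = -4y - 4 = 0 and ∂g/∂x = -10x + 4 = 0, so (y, x) = (-1, 2/5).
The Hessian has g_{yy} = -4, g_{xx} = -10, g_{yx} = 0, giving D = 40 > 0 with g_{yy} < 0, so the point is a local maximum.
g(-1, 2/5) = -11/5.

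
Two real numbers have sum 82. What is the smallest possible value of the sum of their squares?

With a + b = 82, a^2 + b^2 = a^2 + (82 − a)^2.
The derivative 2a − 2(82 − a) = 4a − 164 vanishes at a = 41; second derivative 4 > 0, a minimum.
The minimum is 2·(41)^2 = 3362.

3362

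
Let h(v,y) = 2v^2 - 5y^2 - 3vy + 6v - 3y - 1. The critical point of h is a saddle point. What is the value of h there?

-265/49

∂h/∂v = 4v - 3y + 6 = 0 and ∂h/∂y = -3v - 10y - 3 = 0, so (v, y) = (-69/49, 6/49).
The Hessian has h_{vv} = 4, h_{yy} = -10, h_{vy} = -3, giving D = -49 < 0, so the point is a saddle point.
h(-69/49, 6/49) = -265/49.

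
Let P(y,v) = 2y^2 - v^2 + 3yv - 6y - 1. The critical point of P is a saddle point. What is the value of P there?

∂P/∂y = 4y + 3v - 6 = 0 and ∂P/∂v = 3y - 2v = 0, so (y, v) = (12/17, 18/17).
The Hessian has P_{yy} = 4, P_{vv} = -2, P_{yv} = 3, giving D = -17 < 0, so the point is a saddle point.
P(12/17, 18/17) = -53/17.

-53/17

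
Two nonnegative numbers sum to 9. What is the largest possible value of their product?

With x + y = 9, the product is P(x) = x(9 − x).
P'(x) = 9 − 2x = 0 gives x = 9/2; P'' = −2 < 0, so this is the maximum.
P = 9/2·9/2 = 81/4.

81/4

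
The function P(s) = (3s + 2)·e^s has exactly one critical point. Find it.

-5/3

Differentiating with the product rule gives P'(s) = (3s + 5)·e^s. Since e^s > 0, the only critical point is s = -5/3.
P''(-5/3) has the same sign as 3 > 0, so this is a local minimum.
P(-5/3) = (-3)·e^(-5/3) ≈ -0.5666.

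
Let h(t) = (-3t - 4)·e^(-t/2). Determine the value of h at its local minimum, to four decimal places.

By the product rule, h'(t) = ((3/2)t - 1)·e^(-t/2). Since e^(-t/2) > 0, the only critical point is t = 2/3.
h''(2/3) has the same sign as 3/2 > 0, so this is a local minimum.
h(2/3) = (-6)·e^(-1/3) ≈ -4.2992.

-4.2992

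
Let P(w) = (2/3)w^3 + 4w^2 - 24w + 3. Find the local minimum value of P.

-71/3

P'(w) = 2w^2 + 8w - 24. Setting P'(w) = 0 gives w ∈ {-6, 2}.
P''(w) = 4w + 8. P''(-6) = -16 < 0 ⇒ local maximum; P''(2) = 16 > 0 ⇒ local minimum.
So the local minimum value is P(2) = -71/3.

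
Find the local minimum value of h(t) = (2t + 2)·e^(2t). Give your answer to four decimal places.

Differentiating with the product rule gives h'(t) = (4t + 6)·e^(2t). Since e^(2t) > 0, the only critical point is t = -3/2.
h''(-3/2) has the same sign as 4 > 0, so this is a local minimum.
h(-3/2) = (-1)·e^(-3) ≈ -0.0498.

-0.0498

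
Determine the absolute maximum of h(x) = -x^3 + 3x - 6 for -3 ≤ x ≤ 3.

12

h'(x) = -3x^2 + 3, which vanishes at x = -1 and x = 1.
Candidates: h(-3) = 12; h(-1) = -8; h(1) = -4; h(3) = -24.
So the maximum is h(-3) = 12.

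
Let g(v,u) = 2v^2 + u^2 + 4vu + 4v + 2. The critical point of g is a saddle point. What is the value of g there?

4

∂g/∂v = 4v + 4u + 4 = 0 and ∂g/∂u = 4v + 2u = 0, so (v, u) = (1, -2).
The Hessian has g_{vv} = 4, g_{uu} = 2, g_{vu} = 4, giving D = -8 < 0, so the point is a saddle point.
g(1, -2) = 4.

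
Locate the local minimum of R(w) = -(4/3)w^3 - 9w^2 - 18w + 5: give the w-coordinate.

R'(w) = -4w^2 - 18w - 18 = 0 at w = -3, -3/2.
Second-derivative test with R''(w) = -8w - 18: R''(-3) = 6 > 0 ⇒ local minimum; R''(-3/2) = -6 < 0 ⇒ local maximum.
Thus R has its local minimum at w = -3, with value 14.

-3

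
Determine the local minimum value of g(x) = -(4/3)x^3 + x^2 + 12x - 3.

g'(x) = -4x^2 + 2x + 12 = 0 at x = -3/2, 2.
Second-derivative test with g''(x) = -8x + 2: g''(-3/2) = 14 > 0 ⇒ local minimum; g''(2) = -14 < 0 ⇒ local maximum.
So the local minimum value is g(-3/2) = -57/4.

-57/4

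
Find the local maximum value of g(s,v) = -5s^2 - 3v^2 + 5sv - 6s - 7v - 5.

∂g/∂s = -10s + 5v - 6 = 0 and ∂g/∂v = 5s - 6v - 7 = 0, so (s, v) = (-71/35, -20/7).
The Hessian has g_{ss} = -10, g_{vv} = -6, g_{sv} = 5, giving D = 35 > 0 with g_{ss} < 0, so the point is a local maximum.
g(-71/35, -20/7) = 388/35.

388/35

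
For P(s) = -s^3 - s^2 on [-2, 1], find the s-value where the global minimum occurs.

1

P'(s) = -3s^2 - 2s, which vanishes at s = -2/3 and s = 0.
Compare values at every candidate in [-2, 1]: P(-2) = 4, P(-2/3) = -4/27, P(0) = 0, P(1) = -2.
The minimum over the interval is -2, attained at s = 1.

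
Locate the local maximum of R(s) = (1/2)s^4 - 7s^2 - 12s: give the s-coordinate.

R'(s) = 2s^3 - 14s - 12 = 0 at s = -2, -1, 3.
Second-derivative test with R''(s) = 6s^2 - 14: R''(-2) = 10 > 0 ⇒ local minimum; R''(-1) = -8 < 0 ⇒ local maximum; R''(3) = 40 > 0 ⇒ local minimum.
The local maximum is R(-1) = 11/2.

-1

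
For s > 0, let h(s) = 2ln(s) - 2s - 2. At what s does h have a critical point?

1

h'(s) = 2/s − 2 = 0 gives s = 1.
h''(s) = -2/s², which is negative for s > 0, so this is a local maximum.
h(1) = 2·ln(1) - 2 - 2 ≈ -4.0000.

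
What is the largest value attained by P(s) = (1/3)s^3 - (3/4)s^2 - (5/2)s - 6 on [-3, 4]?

-55/12

Differentiating, P'(s) = s^2 - (3/2)s - 5/2; which vanishes at s = -1 and s = 5/2.
Compare values at every candidate in [-3, 4]: P(-3) = -57/4,  P(-1) = -55/12,  P(5/2) = -563/48,  P(4) = -20/3.
The maximum over the interval is -55/12, attained at s = -1.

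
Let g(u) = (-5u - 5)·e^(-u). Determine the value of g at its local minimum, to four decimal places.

-5.0000

Differentiating with the product rule gives g'(u) = (5u)·e^(-u). Since e^(-u) > 0, the only critical point is u = 0.
g''(0) has the same sign as 5 > 0, so this is a local minimum.
g(0) = (-5)·e^(0) ≈ -5.0000.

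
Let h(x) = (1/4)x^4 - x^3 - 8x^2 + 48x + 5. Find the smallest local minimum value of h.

Critical points: h'(x) = x^3 - 3x^2 - 16x + 48 vanishes at x = -4, 3, 4.
h''(x) = 3x^2 - 6x - 16. h''(-4) = 56 > 0 ⇒ local minimum; h''(3) = -7 < 0 ⇒ local maximum; h''(4) = 8 > 0 ⇒ local minimum.
The smallest local minimum is h(-4) = -187.

-187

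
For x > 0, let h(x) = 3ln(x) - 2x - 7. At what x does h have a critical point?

h'(x) = 3/x − 2 = 0 gives x = 3/2.
h''(x) = -3/x², which is negative for x > 0, so this is a local maximum.
h(3/2) = 3·ln(3/2) - 3 - 7 ≈ -8.7836.

3/2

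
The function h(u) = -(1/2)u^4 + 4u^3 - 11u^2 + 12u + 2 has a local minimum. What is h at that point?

h'(u) = -2u^3 + 12u^2 - 22u + 12 = 0 at u = 1, 2, 3.
Since h''(u) = -6u^2 + 24u - 22, we get h''(1) = -4 < 0 ⇒ local maximum; h''(2) = 2 > 0 ⇒ local minimum; h''(3) = -4 < 0 ⇒ local maximum.
Thus h has its local minimum at u = 2, with value 6.

6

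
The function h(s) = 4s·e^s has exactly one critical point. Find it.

By the product rule, h'(s) = (4s + 4)·e^s. Since e^s > 0, the only critical point is s = -1.
h''(-1) has the same sign as 4 > 0, so this is a local minimum.
h(-1) = (-4)·e^(-1) ≈ -1.4715.

-1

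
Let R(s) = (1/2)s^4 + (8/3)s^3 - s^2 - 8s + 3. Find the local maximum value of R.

47/6

Critical points: R'(s) = 2s^3 + 8s^2 - 2s - 8 vanishes at s = -4, -1, 1.
R''(s) = 6s^2 + 16s - 2. R''(-4) = 30 > 0 ⇒ local minimum; R''(-1) = -12 < 0 ⇒ local maximum; R''(1) = 20 > 0 ⇒ local minimum.
So the local maximum value is R(-1) = 47/6.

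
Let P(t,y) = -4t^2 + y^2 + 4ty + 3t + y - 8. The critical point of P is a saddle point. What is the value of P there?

∂P/∂t = -8t + 4y + 3 = 0 and ∂P/∂y = 4t + 2y + 1 = 0, so (t, y) = (1/16, -5/8).
The Hessian has P_{tt} = -8, P_{yy} = 2, P_{ty} = 4, giving D = -32 < 0, so the point is a saddle point.
P(1/16, -5/8) = -263/32.

-263/32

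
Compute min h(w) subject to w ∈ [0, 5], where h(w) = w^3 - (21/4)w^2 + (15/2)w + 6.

The derivative is 3w^2 - (21/2)w + 15/2, which vanishes at w = 1 and w = 5/2.
Compare values at every candidate in [0, 5]: h(0) = 6, h(1) = 37/4, h(5/2) = 121/16, h(5) = 149/4.
So the minimum is h(0) = 6.

6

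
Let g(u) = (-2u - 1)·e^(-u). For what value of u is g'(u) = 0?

By the product rule, g'(u) = (2u - 1)·e^(-u). Since e^(-u) > 0, the only critical point is u = 1/2.
g''(1/2) has the same sign as 2 > 0, so this is a local minimum.
g(1/2) = (-2)·e^(-1/2) ≈ -1.2131.

1/2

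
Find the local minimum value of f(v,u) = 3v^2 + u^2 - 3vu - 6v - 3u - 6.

∂f/∂v = 6v - 3u - 6 = 0 and ∂f/∂u = -3v + 2u - 3 = 0, so (v, u) = (7, 12).
The Hessian has f_{vv} = 6, f_{uu} = 2, f_{vu} = -3, giving D = 3 > 0 with f_{vv} > 0, so the point is a local minimum.
f(7, 12) = -45.

-45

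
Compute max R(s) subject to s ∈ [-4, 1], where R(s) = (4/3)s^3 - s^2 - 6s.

11/3

R'(s) = 4s^2 - 2s - 6, whose only zero in [-4, 1] is s = -1.
Candidates: R(-4) = -232/3, R(-1) = 11/3, R(1) = -17/3.
So the maximum is R(-1) = 11/3.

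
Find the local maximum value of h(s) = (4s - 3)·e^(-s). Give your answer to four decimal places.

h'(s) = 4·e^(-s) + (4s - 3)·(-1)·e^(-s) = (-4s + 7)·e^(-s). Since e^(-s) > 0, the only critical point is s = 7/4.
h''(7/4) has the same sign as -4 < 0, so this is a local maximum.
h(7/4) = (4)·e^(-7/4) ≈ 0.6951.

0.6951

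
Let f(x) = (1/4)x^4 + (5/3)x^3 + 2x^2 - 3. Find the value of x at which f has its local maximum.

Critical points: f'(x) = x^3 + 5x^2 + 4x vanishes at x = -4, -1, 0.
Second-derivative test with f''(x) = 3x^2 + 10x + 4: f''(-4) = 12 > 0 ⇒ local minimum; f''(-1) = -3 < 0 ⇒ local maximum; f''(0) = 4 > 0 ⇒ local minimum.
The local maximum is f(-1) = -29/12.

-1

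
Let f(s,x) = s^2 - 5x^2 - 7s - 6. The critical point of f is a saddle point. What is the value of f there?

∂f/∂s = 2s - 7 = 0 and ∂f/∂x = -10x = 0, so (s, x) = (7/2, 0).
The Hessian has f_{ss} = 2, f_{xx} = -10, f_{sx} = 0, giving D = -20 < 0, so the point is a saddle point.
f(7/2, 0) = -73/4.

-73/4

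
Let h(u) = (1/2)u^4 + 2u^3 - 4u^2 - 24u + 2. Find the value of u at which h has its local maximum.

h'(u) = 2u^3 + 6u^2 - 8u - 24. Setting h'(u) = 0 gives u ∈ {-3, -2, 2}.
Second-derivative test with h''(u) = 6u^2 + 12u - 8: h''(-3) = 10 > 0 ⇒ local minimum; h''(-2) = -8 < 0 ⇒ local maximum; h''(2) = 40 > 0 ⇒ local minimum.
So the local maximum value is h(-2) = 26.

-2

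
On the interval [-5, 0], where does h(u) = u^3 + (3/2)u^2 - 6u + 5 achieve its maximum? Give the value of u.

-2

Differentiating, h'(u) = 3u^2 + 3u - 6; whose only zero in [-5, 0] is u = -2.
Candidates: h(-5) = -105/2, h(-2) = 15, h(0) = 5.
The maximum over the interval is 15, attained at u = -2.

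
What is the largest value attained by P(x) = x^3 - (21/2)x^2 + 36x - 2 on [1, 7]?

Differentiating, P'(x) = 3x^2 - 21x + 36; which vanishes at x = 3 and x = 4.
Evaluating at the critical points and endpoints: P(1) = 49/2, P(3) = 77/2, P(4) = 38, P(7) = 157/2.
So the maximum is P(7) = 157/2.

157/2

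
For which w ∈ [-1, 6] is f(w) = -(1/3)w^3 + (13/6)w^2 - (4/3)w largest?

4

f'(w) = -w^2 + (13/3)w - 4/3, which vanishes at w = 1/3 and w = 4.
Evaluating at the critical points and endpoints: f(-1) = 23/6; f(1/3) = -35/162; f(4) = 8; f(6) = -2.
Hence the absolute maximum is 8 at w = 4.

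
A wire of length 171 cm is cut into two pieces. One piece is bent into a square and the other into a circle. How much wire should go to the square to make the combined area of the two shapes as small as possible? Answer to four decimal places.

95.7770

Let x be the length used for the square. Square side x/4; circle radius (171−x)/(2π).
A(x) = (x/4)² + π·((171−x)/(2π))² = x²/16 + (171−x)²/(4π) for 0 ≤ x ≤ 171. A'(x) = x/8 − (171−x)/(2π) = 0 gives x = 4·171/(π+4) ≈ 95.7770.
A'' = 1/8 + 1/(2π) > 0, so this gives the minimum combined area; x ≈ 95.7770 cm to the square.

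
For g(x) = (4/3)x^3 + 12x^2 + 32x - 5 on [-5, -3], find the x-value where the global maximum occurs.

g'(x) = 4x^2 + 24x + 32, whose only zero in [-5, -3] is x = -4.
Evaluating at the critical points and endpoints: g(-5) = -95/3,  g(-4) = -79/3,  g(-3) = -29.
Hence the absolute maximum is -79/3 at x = -4.

-4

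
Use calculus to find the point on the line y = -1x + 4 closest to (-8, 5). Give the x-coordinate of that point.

-9/2

Minimize D(x)^2 = (x + 8)^2 + (-x - 1)^2.
d/dx[D^2] = 2(x + 8) + 2·(-1)·(-x - 1) = 0 ⇒ x = -9/2.
Then y = 17/2 and the distance is √(49/2) ≈ 4.9497.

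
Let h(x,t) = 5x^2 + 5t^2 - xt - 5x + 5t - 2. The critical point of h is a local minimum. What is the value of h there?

∂h/∂x = 10x - t - 5 = 0 and ∂h/∂t = -x + 10t + 5 = 0, so (x, t) = (5/11, -5/11).
The Hessian has h_{xx} = 10, h_{tt} = 10, h_{xt} = -1, giving D = 99 > 0 with h_{xx} > 0, so the point is a local minimum.
h(5/11, -5/11) = -47/11.

-47/11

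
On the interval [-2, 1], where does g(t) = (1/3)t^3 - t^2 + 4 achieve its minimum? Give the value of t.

The derivative is t^2 - 2t, whose only zero in [-2, 1] is t = 0.
Evaluating at the critical points and endpoints: g(-2) = -8/3, g(0) = 4, g(1) = 10/3.
The minimum over the interval is -8/3, attained at t = -2.

-2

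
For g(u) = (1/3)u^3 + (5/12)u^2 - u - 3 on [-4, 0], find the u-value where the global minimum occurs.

-4

Differentiating, g'(u) = u^2 + (5/6)u - 1; whose only zero in [-4, 0] is u = -3/2.
Compare values at every candidate in [-4, 0]: g(-4) = -41/3, g(-3/2) = -27/16, g(0) = -3.
Hence the absolute minimum is -41/3 at u = -4.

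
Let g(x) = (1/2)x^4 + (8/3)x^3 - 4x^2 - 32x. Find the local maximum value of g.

g'(x) = 2x^3 + 8x^2 - 8x - 32. Setting g'(x) = 0 gives x ∈ {-4, -2, 2}.
g''(x) = 6x^2 + 16x - 8. g''(-4) = 24 > 0 ⇒ local minimum; g''(-2) = -16 < 0 ⇒ local maximum; g''(2) = 48 > 0 ⇒ local minimum.
So the local maximum value is g(-2) = 104/3.

104/3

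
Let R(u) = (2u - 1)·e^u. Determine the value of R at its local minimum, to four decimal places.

-1.2131

By the product rule, R'(u) = (2u + 1)·e^u. Since e^u > 0, the only critical point is u = -1/2.
R''(-1/2) has the same sign as 2 > 0, so this is a local minimum.
R(-1/2) = (-2)·e^(-1/2) ≈ -1.2131.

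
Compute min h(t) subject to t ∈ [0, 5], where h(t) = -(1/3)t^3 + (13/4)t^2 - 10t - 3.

-161/12

Differentiating, h'(t) = -t^2 + (13/2)t - 10; which vanishes at t = 5/2 and t = 4.
Compare values at every candidate in [0, 5]: h(0) = -3; h(5/2) = -619/48; h(4) = -37/3; h(5) = -161/12.
The minimum over the interval is -161/12, attained at t = 5.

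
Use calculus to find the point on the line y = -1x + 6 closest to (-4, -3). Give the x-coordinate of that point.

5/2

Minimize D(x)^2 = (x + 4)^2 + (-x + 9)^2.
d/dx[D^2] = 2(x + 4) + 2·(-1)·(-x + 9) = 0 ⇒ x = 5/2.
Then y = 7/2 and the distance is √(169/2) ≈ 9.1924.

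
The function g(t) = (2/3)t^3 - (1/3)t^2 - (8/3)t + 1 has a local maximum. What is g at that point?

g'(t) = 2t^2 - (2/3)t - 8/3 = 0 at t = -1, 4/3.
Second-derivative test with g''(t) = 4t - 2/3: g''(-1) = -14/3 < 0 ⇒ local maximum; g''(4/3) = 14/3 > 0 ⇒ local minimum.
So the local maximum value is g(-1) = 8/3.

8/3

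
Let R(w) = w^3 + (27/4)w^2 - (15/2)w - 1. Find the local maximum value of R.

321/4

R'(w) = 3w^2 + (27/2)w - 15/2 = 0 at w = -5, 1/2.
Since R''(w) = 6w + 27/2, we get R''(-5) = -33/2 < 0 ⇒ local maximum; R''(1/2) = 33/2 > 0 ⇒ local minimum.
So the local maximum value is R(-5) = 321/4.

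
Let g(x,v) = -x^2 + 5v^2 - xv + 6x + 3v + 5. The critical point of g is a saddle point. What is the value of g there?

∂g/∂x = -2x - v + 6 = 0 and ∂g/∂v = -x + 10v + 3 = 0, so (x, v) = (3, 0).
The Hessian has g_{xx} = -2, g_{vv} = 10, g_{xv} = -1, giving D = -21 < 0, so the point is a saddle point.
g(3, 0) = 14.

14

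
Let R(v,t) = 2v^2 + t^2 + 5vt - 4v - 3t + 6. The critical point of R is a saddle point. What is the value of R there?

∂R/∂v = 4v + 5t - 4 = 0 and ∂R/∂t = 5v + 2t - 3 = 0, so (v, t) = (7/17, 8/17).
The Hessian has R_{vv} = 4, R_{tt} = 2, R_{vt} = 5, giving D = -17 < 0, so the point is a saddle point.
R(7/17, 8/17) = 76/17.

76/17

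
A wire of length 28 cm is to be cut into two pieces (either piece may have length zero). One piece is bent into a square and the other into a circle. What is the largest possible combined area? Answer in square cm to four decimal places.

62.3887

Let x be the length used for the square. Square side x/4; circle radius (28−x)/(2π).
A(x) = (x/4)² + π·((28−x)/(2π))² = x²/16 + (28−x)²/(4π) for 0 ≤ x ≤ 28. A'(x) = x/8 − (28−x)/(2π) = 0 gives x = 4·28/(π+4) ≈ 15.6828.
A'' > 0, so the interior critical point is a minimum; the maximum is at an endpoint. A(0) = 62.3887 and A(28) = 49.0000, so the largest area is 62.3887.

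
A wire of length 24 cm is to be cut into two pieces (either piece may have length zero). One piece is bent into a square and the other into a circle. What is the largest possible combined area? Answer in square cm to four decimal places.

Let x be the length used for the square. Square side x/4; circle radius (24−x)/(2π).
A(x) = (x/4)² + π·((24−x)/(2π))² = x²/16 + (24−x)²/(4π) for 0 ≤ x ≤ 24. A'(x) = x/8 − (24−x)/(2π) = 0 gives x = 4·24/(π+4) ≈ 13.4424.
A'' > 0, so the interior critical point is a minimum; the maximum is at an endpoint. A(0) = 45.8366 and A(24) = 36.0000, so the largest area is 45.8366.

45.8366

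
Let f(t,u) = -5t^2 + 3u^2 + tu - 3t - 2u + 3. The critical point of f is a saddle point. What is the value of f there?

∂f/∂t = -10t + u - 3 = 0 and ∂f/∂u = t + 6u - 2 = 0, so (t, u) = (-16/61, 23/61).
The Hessian has f_{tt} = -10, f_{uu} = 6, f_{tu} = 1, giving D = -61 < 0, so the point is a saddle point.
f(-16/61, 23/61) = 184/61.

184/61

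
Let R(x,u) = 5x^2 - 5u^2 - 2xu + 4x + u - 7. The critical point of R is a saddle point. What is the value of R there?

-795/104

∂R/∂x = 10x - 2u + 4 = 0 and ∂R/∂u = -2x - 10u + 1 = 0, so (x, u) = (-19/52, 9/52).
The Hessian has R_{xx} = 10, R_{uu} = -10, R_{xu} = -2, giving D = -104 < 0, so the point is a saddle point.
R(-19/52, 9/52) = -795/104.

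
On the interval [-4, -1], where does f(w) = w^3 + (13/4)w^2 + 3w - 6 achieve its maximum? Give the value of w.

-3/2

f'(w) = 3w^2 + (13/2)w + 3, whose only zero in [-4, -1] is w = -3/2.
Compare values at every candidate in [-4, -1]: f(-4) = -30, f(-3/2) = -105/16, f(-1) = -27/4.
The maximum over the interval is -105/16, attained at w = -3/2.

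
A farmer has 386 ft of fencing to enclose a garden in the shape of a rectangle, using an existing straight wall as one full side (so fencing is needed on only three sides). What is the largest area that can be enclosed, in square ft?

37249/2

Let the sides perpendicular to the wall have length x and the parallel side y, so 2x + y = 386 and the area is A = xy = x(386 − 2x).
A'(x) = 386 − 4x = 0 gives x = 193/2, and A''(x) = −4 < 0 confirms a maximum.
Then y = 386 − 2·193/2 = 193 and A = 37249/2.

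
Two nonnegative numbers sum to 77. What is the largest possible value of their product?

With x + y = 77, the product is P(x) = x(77 − x).
P'(x) = 77 − 2x = 0 gives x = 77/2; P'' = −2 < 0, so this is the maximum.
P = 77/2·77/2 = 5929/4.

5929/4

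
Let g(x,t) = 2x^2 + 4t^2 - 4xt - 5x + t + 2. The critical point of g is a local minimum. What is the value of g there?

∂g/∂x = 4x - 4t - 5 = 0 and ∂g/∂t = -4x + 8t + 1 = 0, so (x, t) = (9/4, 1).
The Hessian has g_{xx} = 4, g_{tt} = 8, g_{xt} = -4, giving D = 16 > 0 with g_{xx} > 0, so the point is a local minimum.
g(9/4, 1) = -25/8.

-25/8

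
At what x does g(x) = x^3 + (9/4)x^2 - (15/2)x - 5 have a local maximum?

g'(x) = 3x^2 + (9/2)x - 15/2. Setting g'(x) = 0 gives x ∈ {-5/2, 1}.
Second-derivative test with g''(x) = 6x + 9/2: g''(-5/2) = -21/2 < 0 ⇒ local maximum; g''(1) = 21/2 > 0 ⇒ local minimum.
The local maximum is g(-5/2) = 195/16.

-5/2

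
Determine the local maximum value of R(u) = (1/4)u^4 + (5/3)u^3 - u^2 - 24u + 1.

R'(u) = u^3 + 5u^2 - 2u - 24. Setting R'(u) = 0 gives u ∈ {-4, -3, 2}.
Second-derivative test with R''(u) = 3u^2 + 10u - 2: R''(-4) = 6 > 0 ⇒ local minimum; R''(-3) = -5 < 0 ⇒ local maximum; R''(2) = 30 > 0 ⇒ local minimum.
Thus R has its local maximum at u = -3, with value 157/4.

157/4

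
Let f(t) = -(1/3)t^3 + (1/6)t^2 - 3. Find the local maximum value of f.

-485/162

f'(t) = -t^2 + (1/3)t = 0 at t = 0, 1/3.
Since f''(t) = -2t + 1/3, we get f''(0) = 1/3 > 0 ⇒ local minimum; f''(1/3) = -1/3 < 0 ⇒ local maximum.
So the local maximum value is f(1/3) = -485/162.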